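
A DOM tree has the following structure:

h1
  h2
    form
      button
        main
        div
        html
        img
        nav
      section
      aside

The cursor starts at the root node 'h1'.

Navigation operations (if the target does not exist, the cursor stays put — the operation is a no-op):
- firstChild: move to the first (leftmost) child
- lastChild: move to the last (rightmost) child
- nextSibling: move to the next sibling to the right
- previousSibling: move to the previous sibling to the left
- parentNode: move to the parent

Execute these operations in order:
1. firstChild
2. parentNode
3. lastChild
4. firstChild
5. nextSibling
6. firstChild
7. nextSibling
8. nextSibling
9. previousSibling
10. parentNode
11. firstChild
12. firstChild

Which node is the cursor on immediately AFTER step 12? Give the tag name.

After 1 (firstChild): h2
After 2 (parentNode): h1
After 3 (lastChild): h2
After 4 (firstChild): form
After 5 (nextSibling): form (no-op, stayed)
After 6 (firstChild): button
After 7 (nextSibling): section
After 8 (nextSibling): aside
After 9 (previousSibling): section
After 10 (parentNode): form
After 11 (firstChild): button
After 12 (firstChild): main

Answer: main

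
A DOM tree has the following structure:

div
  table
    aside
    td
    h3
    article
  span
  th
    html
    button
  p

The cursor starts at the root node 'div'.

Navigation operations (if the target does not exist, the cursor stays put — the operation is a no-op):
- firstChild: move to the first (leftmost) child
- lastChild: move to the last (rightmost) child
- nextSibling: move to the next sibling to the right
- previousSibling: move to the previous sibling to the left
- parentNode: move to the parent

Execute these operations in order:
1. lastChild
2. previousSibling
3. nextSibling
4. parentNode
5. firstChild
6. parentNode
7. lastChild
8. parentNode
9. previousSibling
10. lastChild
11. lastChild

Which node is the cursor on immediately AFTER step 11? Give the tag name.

Answer: p

Derivation:
After 1 (lastChild): p
After 2 (previousSibling): th
After 3 (nextSibling): p
After 4 (parentNode): div
After 5 (firstChild): table
After 6 (parentNode): div
After 7 (lastChild): p
After 8 (parentNode): div
After 9 (previousSibling): div (no-op, stayed)
After 10 (lastChild): p
After 11 (lastChild): p (no-op, stayed)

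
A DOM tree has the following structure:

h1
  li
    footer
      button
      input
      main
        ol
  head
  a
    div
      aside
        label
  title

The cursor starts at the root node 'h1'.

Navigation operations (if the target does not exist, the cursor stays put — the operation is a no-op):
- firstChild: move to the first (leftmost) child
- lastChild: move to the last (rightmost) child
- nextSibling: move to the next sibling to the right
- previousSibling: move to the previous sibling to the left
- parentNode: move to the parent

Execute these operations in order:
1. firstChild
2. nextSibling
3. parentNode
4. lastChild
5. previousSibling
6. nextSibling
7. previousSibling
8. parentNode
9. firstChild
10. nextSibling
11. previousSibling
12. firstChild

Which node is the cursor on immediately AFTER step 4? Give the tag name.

After 1 (firstChild): li
After 2 (nextSibling): head
After 3 (parentNode): h1
After 4 (lastChild): title

Answer: title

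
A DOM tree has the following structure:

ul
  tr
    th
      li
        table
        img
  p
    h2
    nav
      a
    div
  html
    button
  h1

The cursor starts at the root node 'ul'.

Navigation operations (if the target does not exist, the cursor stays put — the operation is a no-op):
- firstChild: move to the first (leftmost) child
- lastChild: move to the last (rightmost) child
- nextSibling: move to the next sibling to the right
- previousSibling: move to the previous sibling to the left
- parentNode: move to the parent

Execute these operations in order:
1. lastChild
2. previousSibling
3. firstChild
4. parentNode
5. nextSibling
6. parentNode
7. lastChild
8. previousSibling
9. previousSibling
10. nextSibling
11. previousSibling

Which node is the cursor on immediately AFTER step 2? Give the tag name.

After 1 (lastChild): h1
After 2 (previousSibling): html

Answer: html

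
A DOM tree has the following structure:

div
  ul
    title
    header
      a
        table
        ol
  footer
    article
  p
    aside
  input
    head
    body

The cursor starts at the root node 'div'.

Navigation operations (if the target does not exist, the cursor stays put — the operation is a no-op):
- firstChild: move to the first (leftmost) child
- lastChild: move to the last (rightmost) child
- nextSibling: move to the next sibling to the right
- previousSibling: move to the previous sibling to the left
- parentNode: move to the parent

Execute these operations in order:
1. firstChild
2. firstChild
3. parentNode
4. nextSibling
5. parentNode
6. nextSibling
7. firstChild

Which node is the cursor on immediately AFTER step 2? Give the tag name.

After 1 (firstChild): ul
After 2 (firstChild): title

Answer: title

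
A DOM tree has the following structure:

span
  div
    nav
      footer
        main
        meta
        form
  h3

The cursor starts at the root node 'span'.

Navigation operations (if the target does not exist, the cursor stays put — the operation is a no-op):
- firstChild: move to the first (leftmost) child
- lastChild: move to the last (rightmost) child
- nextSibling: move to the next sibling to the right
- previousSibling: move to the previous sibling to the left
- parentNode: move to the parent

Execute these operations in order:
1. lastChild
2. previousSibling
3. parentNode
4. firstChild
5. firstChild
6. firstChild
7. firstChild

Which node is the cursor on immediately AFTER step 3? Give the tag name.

Answer: span

Derivation:
After 1 (lastChild): h3
After 2 (previousSibling): div
After 3 (parentNode): span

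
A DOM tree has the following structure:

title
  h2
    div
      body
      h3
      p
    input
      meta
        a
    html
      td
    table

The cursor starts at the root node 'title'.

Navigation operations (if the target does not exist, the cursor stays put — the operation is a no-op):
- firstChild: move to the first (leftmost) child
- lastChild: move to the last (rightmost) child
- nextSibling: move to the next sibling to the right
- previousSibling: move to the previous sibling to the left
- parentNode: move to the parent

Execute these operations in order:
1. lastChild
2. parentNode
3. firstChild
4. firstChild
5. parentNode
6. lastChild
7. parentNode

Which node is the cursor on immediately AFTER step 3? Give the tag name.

Answer: h2

Derivation:
After 1 (lastChild): h2
After 2 (parentNode): title
After 3 (firstChild): h2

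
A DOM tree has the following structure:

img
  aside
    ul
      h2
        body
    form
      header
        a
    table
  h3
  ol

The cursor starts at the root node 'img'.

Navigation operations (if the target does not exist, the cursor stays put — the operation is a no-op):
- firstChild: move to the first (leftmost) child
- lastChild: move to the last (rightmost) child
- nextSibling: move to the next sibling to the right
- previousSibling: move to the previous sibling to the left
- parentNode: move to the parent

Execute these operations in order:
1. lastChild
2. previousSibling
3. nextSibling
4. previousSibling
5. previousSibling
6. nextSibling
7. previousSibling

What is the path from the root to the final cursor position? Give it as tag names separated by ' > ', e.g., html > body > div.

Answer: img > aside

Derivation:
After 1 (lastChild): ol
After 2 (previousSibling): h3
After 3 (nextSibling): ol
After 4 (previousSibling): h3
After 5 (previousSibling): aside
After 6 (nextSibling): h3
After 7 (previousSibling): aside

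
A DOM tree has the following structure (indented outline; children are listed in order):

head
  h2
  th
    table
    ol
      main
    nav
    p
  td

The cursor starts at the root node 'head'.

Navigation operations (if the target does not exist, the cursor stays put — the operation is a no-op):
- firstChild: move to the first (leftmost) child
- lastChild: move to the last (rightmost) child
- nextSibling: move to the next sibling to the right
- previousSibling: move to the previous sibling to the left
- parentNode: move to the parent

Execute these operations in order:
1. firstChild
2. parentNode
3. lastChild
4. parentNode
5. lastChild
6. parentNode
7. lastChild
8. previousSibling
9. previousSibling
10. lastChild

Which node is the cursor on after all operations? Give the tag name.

Answer: h2

Derivation:
After 1 (firstChild): h2
After 2 (parentNode): head
After 3 (lastChild): td
After 4 (parentNode): head
After 5 (lastChild): td
After 6 (parentNode): head
After 7 (lastChild): td
After 8 (previousSibling): th
After 9 (previousSibling): h2
After 10 (lastChild): h2 (no-op, stayed)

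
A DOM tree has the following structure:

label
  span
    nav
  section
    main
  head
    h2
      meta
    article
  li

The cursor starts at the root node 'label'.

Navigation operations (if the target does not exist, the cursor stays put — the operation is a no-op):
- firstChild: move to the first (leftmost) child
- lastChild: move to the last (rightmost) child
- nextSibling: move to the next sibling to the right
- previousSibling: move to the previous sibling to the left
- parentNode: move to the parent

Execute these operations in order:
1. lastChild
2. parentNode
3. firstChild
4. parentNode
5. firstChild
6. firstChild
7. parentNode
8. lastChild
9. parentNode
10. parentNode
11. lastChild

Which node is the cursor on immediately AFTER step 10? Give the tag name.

Answer: label

Derivation:
After 1 (lastChild): li
After 2 (parentNode): label
After 3 (firstChild): span
After 4 (parentNode): label
After 5 (firstChild): span
After 6 (firstChild): nav
After 7 (parentNode): span
After 8 (lastChild): nav
After 9 (parentNode): span
After 10 (parentNode): label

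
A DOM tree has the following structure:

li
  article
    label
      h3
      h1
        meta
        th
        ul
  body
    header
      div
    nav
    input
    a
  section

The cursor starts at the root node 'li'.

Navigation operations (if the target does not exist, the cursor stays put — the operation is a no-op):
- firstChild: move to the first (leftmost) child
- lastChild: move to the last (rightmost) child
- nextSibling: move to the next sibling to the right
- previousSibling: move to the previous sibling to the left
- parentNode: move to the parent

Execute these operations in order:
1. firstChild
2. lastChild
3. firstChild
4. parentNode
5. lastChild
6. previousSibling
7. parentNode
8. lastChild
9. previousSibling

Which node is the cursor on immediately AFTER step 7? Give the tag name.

Answer: label

Derivation:
After 1 (firstChild): article
After 2 (lastChild): label
After 3 (firstChild): h3
After 4 (parentNode): label
After 5 (lastChild): h1
After 6 (previousSibling): h3
After 7 (parentNode): label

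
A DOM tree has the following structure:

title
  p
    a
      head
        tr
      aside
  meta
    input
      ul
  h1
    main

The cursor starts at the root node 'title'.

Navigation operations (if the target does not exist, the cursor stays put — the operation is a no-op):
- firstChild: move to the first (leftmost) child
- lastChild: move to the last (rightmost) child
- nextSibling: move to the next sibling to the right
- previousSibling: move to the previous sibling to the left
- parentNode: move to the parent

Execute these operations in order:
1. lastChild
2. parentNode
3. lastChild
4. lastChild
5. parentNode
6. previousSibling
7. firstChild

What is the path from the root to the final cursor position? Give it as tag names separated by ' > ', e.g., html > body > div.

After 1 (lastChild): h1
After 2 (parentNode): title
After 3 (lastChild): h1
After 4 (lastChild): main
After 5 (parentNode): h1
After 6 (previousSibling): meta
After 7 (firstChild): input

Answer: title > meta > input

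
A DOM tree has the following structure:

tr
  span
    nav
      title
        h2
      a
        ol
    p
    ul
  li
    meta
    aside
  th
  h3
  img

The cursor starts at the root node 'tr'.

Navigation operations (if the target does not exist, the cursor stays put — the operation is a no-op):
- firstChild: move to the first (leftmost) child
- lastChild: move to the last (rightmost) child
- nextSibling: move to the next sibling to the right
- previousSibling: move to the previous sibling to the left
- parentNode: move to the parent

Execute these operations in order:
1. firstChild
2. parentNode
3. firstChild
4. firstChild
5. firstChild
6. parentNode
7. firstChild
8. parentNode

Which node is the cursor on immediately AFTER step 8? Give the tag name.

Answer: nav

Derivation:
After 1 (firstChild): span
After 2 (parentNode): tr
After 3 (firstChild): span
After 4 (firstChild): nav
After 5 (firstChild): title
After 6 (parentNode): nav
After 7 (firstChild): title
After 8 (parentNode): nav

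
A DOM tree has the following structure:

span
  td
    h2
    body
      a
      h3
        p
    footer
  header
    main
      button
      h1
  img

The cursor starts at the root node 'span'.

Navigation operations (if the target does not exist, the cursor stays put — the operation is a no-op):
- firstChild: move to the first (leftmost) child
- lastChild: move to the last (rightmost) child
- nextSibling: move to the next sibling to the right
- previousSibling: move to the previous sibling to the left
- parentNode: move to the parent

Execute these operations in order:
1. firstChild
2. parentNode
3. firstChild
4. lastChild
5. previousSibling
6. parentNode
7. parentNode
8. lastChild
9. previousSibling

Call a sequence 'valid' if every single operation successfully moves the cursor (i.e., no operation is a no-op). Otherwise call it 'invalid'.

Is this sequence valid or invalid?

After 1 (firstChild): td
After 2 (parentNode): span
After 3 (firstChild): td
After 4 (lastChild): footer
After 5 (previousSibling): body
After 6 (parentNode): td
After 7 (parentNode): span
After 8 (lastChild): img
After 9 (previousSibling): header

Answer: valid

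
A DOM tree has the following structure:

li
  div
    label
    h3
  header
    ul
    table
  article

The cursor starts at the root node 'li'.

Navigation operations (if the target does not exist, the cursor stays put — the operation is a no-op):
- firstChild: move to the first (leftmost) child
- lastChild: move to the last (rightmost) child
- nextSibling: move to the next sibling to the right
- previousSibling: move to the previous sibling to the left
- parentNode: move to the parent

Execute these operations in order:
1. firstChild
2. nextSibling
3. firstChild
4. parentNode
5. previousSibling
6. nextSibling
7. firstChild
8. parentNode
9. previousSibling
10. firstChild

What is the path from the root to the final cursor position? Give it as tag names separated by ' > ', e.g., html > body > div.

Answer: li > div > label

Derivation:
After 1 (firstChild): div
After 2 (nextSibling): header
After 3 (firstChild): ul
After 4 (parentNode): header
After 5 (previousSibling): div
After 6 (nextSibling): header
After 7 (firstChild): ul
After 8 (parentNode): header
After 9 (previousSibling): div
After 10 (firstChild): label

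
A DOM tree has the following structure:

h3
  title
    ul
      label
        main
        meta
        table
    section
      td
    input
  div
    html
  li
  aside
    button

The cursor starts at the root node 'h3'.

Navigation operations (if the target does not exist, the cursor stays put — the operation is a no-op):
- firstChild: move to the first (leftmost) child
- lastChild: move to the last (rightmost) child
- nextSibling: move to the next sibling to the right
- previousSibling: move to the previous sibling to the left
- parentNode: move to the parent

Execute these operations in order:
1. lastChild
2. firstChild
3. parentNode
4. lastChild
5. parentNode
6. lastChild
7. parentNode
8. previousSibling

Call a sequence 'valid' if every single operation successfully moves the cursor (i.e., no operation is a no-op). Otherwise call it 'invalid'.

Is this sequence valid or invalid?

After 1 (lastChild): aside
After 2 (firstChild): button
After 3 (parentNode): aside
After 4 (lastChild): button
After 5 (parentNode): aside
After 6 (lastChild): button
After 7 (parentNode): aside
After 8 (previousSibling): li

Answer: valid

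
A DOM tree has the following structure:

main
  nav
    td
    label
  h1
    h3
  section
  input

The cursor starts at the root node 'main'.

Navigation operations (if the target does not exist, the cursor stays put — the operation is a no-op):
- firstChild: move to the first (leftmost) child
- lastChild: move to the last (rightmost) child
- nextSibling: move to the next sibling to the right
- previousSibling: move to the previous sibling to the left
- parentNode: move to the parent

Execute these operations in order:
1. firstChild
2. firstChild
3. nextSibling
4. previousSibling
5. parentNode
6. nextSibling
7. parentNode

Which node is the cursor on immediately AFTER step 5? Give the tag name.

Answer: nav

Derivation:
After 1 (firstChild): nav
After 2 (firstChild): td
After 3 (nextSibling): label
After 4 (previousSibling): td
After 5 (parentNode): nav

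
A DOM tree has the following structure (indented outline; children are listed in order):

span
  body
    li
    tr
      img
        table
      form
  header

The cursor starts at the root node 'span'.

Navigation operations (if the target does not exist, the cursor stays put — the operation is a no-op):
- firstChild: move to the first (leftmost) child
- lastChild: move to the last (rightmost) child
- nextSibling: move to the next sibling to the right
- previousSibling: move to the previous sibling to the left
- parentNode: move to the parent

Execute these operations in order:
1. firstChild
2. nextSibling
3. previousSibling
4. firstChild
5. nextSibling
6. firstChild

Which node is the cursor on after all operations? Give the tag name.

Answer: img

Derivation:
After 1 (firstChild): body
After 2 (nextSibling): header
After 3 (previousSibling): body
After 4 (firstChild): li
After 5 (nextSibling): tr
After 6 (firstChild): img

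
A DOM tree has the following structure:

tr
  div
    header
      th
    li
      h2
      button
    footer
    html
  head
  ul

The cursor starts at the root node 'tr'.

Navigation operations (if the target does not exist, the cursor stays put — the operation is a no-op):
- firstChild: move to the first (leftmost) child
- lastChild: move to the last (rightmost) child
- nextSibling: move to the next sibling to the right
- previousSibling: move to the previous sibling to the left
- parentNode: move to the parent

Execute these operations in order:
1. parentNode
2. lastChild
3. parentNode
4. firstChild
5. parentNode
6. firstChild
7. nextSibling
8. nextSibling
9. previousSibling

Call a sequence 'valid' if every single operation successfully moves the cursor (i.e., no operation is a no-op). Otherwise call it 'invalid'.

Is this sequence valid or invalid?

Answer: invalid

Derivation:
After 1 (parentNode): tr (no-op, stayed)
After 2 (lastChild): ul
After 3 (parentNode): tr
After 4 (firstChild): div
After 5 (parentNode): tr
After 6 (firstChild): div
After 7 (nextSibling): head
After 8 (nextSibling): ul
After 9 (previousSibling): head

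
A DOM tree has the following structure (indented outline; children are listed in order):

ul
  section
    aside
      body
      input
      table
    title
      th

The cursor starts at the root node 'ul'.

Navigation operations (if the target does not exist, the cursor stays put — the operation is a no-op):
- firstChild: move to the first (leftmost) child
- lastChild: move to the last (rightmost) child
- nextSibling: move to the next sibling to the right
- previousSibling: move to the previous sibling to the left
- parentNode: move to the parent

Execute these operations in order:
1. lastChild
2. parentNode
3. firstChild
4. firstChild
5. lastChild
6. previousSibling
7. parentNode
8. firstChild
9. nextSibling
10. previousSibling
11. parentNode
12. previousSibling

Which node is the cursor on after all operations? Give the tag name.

After 1 (lastChild): section
After 2 (parentNode): ul
After 3 (firstChild): section
After 4 (firstChild): aside
After 5 (lastChild): table
After 6 (previousSibling): input
After 7 (parentNode): aside
After 8 (firstChild): body
After 9 (nextSibling): input
After 10 (previousSibling): body
After 11 (parentNode): aside
After 12 (previousSibling): aside (no-op, stayed)

Answer: aside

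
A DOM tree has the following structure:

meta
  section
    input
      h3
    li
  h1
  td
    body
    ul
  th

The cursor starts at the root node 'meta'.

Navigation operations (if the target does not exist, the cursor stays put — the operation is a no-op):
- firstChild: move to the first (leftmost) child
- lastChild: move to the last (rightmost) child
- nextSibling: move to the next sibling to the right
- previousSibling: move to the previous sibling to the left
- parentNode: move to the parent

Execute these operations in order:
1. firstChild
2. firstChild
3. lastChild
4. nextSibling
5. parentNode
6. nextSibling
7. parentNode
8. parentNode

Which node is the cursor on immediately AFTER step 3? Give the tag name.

After 1 (firstChild): section
After 2 (firstChild): input
After 3 (lastChild): h3

Answer: h3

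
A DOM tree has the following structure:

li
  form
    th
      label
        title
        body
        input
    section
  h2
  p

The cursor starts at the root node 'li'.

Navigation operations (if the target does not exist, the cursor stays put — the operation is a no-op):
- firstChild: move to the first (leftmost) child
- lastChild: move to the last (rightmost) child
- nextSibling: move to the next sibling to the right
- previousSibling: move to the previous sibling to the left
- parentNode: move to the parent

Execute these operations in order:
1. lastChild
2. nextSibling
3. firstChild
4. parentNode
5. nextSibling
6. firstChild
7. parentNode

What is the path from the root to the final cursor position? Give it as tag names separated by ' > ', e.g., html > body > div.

After 1 (lastChild): p
After 2 (nextSibling): p (no-op, stayed)
After 3 (firstChild): p (no-op, stayed)
After 4 (parentNode): li
After 5 (nextSibling): li (no-op, stayed)
After 6 (firstChild): form
After 7 (parentNode): li

Answer: li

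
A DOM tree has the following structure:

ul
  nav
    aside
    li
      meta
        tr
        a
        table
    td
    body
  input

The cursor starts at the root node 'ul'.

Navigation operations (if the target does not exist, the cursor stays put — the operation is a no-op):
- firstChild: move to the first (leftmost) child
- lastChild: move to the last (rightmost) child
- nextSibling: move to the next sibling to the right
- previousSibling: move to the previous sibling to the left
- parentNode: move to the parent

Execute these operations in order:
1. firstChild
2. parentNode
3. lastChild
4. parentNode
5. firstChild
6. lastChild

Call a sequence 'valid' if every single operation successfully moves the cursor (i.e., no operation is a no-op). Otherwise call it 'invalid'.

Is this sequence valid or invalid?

After 1 (firstChild): nav
After 2 (parentNode): ul
After 3 (lastChild): input
After 4 (parentNode): ul
After 5 (firstChild): nav
After 6 (lastChild): body

Answer: valid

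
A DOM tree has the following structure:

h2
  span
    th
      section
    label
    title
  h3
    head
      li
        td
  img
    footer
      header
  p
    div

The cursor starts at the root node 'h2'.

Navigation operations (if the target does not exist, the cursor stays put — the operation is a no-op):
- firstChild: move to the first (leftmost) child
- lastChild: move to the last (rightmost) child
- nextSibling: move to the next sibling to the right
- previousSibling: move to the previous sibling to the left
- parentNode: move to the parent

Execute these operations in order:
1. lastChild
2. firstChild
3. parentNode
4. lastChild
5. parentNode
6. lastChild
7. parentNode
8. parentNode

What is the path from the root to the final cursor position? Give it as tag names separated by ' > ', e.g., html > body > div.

Answer: h2

Derivation:
After 1 (lastChild): p
After 2 (firstChild): div
After 3 (parentNode): p
After 4 (lastChild): div
After 5 (parentNode): p
After 6 (lastChild): div
After 7 (parentNode): p
After 8 (parentNode): h2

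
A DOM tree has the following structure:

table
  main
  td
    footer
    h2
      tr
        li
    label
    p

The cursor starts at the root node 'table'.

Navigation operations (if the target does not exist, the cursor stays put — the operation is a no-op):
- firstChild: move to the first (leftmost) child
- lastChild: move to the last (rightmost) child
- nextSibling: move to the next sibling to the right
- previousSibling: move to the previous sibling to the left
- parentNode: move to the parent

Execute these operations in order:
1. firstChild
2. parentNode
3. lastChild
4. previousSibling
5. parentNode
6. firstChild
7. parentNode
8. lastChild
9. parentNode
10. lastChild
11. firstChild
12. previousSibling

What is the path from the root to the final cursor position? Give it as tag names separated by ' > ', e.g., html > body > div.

Answer: table > td > footer

Derivation:
After 1 (firstChild): main
After 2 (parentNode): table
After 3 (lastChild): td
After 4 (previousSibling): main
After 5 (parentNode): table
After 6 (firstChild): main
After 7 (parentNode): table
After 8 (lastChild): td
After 9 (parentNode): table
After 10 (lastChild): td
After 11 (firstChild): footer
After 12 (previousSibling): footer (no-op, stayed)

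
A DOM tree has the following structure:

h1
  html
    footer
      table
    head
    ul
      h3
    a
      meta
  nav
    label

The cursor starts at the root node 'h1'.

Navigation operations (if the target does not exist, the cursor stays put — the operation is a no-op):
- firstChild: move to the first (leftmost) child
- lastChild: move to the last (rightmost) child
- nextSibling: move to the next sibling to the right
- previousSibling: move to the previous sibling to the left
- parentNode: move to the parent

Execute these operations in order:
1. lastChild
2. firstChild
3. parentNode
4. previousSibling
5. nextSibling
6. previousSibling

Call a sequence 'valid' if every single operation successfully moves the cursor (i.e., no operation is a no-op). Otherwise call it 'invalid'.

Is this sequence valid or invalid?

Answer: valid

Derivation:
After 1 (lastChild): nav
After 2 (firstChild): label
After 3 (parentNode): nav
After 4 (previousSibling): html
After 5 (nextSibling): nav
After 6 (previousSibling): html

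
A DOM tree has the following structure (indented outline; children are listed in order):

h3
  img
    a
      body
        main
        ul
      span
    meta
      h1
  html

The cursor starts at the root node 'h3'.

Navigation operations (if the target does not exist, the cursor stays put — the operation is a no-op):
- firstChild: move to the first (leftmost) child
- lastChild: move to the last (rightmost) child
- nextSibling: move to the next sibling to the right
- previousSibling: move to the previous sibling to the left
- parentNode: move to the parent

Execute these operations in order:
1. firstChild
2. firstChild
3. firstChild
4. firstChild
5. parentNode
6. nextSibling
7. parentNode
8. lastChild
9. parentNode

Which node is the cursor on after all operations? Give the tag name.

Answer: a

Derivation:
After 1 (firstChild): img
After 2 (firstChild): a
After 3 (firstChild): body
After 4 (firstChild): main
After 5 (parentNode): body
After 6 (nextSibling): span
After 7 (parentNode): a
After 8 (lastChild): span
After 9 (parentNode): a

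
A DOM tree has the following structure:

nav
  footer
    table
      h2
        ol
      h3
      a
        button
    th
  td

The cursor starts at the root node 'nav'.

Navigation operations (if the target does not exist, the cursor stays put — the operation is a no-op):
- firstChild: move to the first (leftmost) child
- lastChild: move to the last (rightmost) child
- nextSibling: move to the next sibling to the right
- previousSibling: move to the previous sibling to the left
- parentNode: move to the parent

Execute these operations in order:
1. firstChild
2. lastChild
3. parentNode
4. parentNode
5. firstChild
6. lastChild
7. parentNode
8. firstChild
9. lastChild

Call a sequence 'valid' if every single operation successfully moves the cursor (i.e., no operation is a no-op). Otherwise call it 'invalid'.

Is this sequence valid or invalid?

Answer: valid

Derivation:
After 1 (firstChild): footer
After 2 (lastChild): th
After 3 (parentNode): footer
After 4 (parentNode): nav
After 5 (firstChild): footer
After 6 (lastChild): th
After 7 (parentNode): footer
After 8 (firstChild): table
After 9 (lastChild): a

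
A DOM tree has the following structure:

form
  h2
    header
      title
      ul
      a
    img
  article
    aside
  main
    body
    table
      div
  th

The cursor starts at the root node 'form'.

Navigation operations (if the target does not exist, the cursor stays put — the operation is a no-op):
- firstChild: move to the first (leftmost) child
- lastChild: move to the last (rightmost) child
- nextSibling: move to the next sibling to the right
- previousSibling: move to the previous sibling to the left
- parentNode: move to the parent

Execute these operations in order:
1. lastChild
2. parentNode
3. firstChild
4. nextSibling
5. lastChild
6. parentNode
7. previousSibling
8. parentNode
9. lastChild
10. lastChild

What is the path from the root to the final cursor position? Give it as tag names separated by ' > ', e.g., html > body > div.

Answer: form > th

Derivation:
After 1 (lastChild): th
After 2 (parentNode): form
After 3 (firstChild): h2
After 4 (nextSibling): article
After 5 (lastChild): aside
After 6 (parentNode): article
After 7 (previousSibling): h2
After 8 (parentNode): form
After 9 (lastChild): th
After 10 (lastChild): th (no-op, stayed)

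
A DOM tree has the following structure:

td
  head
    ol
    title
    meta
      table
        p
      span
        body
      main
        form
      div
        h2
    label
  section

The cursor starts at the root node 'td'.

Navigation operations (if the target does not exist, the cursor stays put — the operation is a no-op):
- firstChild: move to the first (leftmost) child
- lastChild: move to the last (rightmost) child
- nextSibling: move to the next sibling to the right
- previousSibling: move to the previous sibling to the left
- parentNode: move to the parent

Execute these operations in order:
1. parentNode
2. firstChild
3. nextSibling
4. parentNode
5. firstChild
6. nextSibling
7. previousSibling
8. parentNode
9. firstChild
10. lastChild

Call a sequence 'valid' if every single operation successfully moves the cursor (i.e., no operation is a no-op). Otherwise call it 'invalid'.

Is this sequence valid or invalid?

Answer: invalid

Derivation:
After 1 (parentNode): td (no-op, stayed)
After 2 (firstChild): head
After 3 (nextSibling): section
After 4 (parentNode): td
After 5 (firstChild): head
After 6 (nextSibling): section
After 7 (previousSibling): head
After 8 (parentNode): td
After 9 (firstChild): head
After 10 (lastChild): label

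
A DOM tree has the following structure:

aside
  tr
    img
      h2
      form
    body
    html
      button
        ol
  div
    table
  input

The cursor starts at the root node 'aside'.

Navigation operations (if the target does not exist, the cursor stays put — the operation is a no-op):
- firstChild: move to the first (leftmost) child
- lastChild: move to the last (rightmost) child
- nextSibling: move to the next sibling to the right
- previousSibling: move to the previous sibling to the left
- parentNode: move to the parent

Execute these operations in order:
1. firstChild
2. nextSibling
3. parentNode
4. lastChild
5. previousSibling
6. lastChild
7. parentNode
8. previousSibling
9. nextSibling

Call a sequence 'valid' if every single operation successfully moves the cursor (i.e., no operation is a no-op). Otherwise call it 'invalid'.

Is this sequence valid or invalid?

After 1 (firstChild): tr
After 2 (nextSibling): div
After 3 (parentNode): aside
After 4 (lastChild): input
After 5 (previousSibling): div
After 6 (lastChild): table
After 7 (parentNode): div
After 8 (previousSibling): tr
After 9 (nextSibling): div

Answer: valid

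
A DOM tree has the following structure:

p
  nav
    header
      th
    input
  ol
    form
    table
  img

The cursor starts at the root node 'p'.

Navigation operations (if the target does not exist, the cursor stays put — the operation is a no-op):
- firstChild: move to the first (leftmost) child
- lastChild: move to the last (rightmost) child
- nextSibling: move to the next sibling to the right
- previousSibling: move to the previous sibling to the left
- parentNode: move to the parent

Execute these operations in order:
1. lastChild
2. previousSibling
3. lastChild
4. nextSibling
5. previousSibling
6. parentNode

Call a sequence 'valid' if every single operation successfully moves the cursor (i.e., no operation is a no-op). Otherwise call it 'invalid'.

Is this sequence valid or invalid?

Answer: invalid

Derivation:
After 1 (lastChild): img
After 2 (previousSibling): ol
After 3 (lastChild): table
After 4 (nextSibling): table (no-op, stayed)
After 5 (previousSibling): form
After 6 (parentNode): ol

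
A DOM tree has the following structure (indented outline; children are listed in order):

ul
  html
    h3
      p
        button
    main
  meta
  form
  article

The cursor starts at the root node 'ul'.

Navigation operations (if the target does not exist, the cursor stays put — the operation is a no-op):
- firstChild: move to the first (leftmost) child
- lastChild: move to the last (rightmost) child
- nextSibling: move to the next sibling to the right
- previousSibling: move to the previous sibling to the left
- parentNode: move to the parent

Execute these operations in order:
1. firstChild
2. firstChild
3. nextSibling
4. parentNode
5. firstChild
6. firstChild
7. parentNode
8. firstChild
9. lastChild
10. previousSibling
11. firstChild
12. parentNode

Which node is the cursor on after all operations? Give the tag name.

After 1 (firstChild): html
After 2 (firstChild): h3
After 3 (nextSibling): main
After 4 (parentNode): html
After 5 (firstChild): h3
After 6 (firstChild): p
After 7 (parentNode): h3
After 8 (firstChild): p
After 9 (lastChild): button
After 10 (previousSibling): button (no-op, stayed)
After 11 (firstChild): button (no-op, stayed)
After 12 (parentNode): p

Answer: p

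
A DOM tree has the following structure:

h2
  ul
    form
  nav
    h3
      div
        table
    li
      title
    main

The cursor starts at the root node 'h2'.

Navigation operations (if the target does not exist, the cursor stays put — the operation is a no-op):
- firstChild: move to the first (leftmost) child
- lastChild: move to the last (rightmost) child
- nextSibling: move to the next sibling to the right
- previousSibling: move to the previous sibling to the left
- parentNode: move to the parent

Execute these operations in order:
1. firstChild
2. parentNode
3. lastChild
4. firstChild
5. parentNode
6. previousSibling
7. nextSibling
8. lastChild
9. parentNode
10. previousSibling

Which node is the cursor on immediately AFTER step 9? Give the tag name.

Answer: nav

Derivation:
After 1 (firstChild): ul
After 2 (parentNode): h2
After 3 (lastChild): nav
After 4 (firstChild): h3
After 5 (parentNode): nav
After 6 (previousSibling): ul
After 7 (nextSibling): nav
After 8 (lastChild): main
After 9 (parentNode): nav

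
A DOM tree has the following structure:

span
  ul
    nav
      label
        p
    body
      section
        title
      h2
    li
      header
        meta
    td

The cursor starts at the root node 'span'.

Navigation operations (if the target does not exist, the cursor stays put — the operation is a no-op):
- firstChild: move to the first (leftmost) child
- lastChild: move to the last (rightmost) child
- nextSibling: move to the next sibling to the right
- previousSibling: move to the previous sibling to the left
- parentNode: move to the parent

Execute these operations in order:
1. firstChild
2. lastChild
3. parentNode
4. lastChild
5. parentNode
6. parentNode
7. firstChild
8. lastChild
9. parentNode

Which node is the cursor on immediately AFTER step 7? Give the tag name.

Answer: ul

Derivation:
After 1 (firstChild): ul
After 2 (lastChild): td
After 3 (parentNode): ul
After 4 (lastChild): td
After 5 (parentNode): ul
After 6 (parentNode): span
After 7 (firstChild): ul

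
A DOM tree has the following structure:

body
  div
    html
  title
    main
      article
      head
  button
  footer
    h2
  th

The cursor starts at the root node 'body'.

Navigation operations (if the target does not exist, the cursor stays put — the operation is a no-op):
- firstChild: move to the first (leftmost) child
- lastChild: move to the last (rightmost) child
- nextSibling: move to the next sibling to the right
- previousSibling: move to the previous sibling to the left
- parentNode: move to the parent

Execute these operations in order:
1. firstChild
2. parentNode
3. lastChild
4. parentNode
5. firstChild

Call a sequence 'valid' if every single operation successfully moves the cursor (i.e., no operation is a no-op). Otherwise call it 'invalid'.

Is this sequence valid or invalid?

After 1 (firstChild): div
After 2 (parentNode): body
After 3 (lastChild): th
After 4 (parentNode): body
After 5 (firstChild): div

Answer: valid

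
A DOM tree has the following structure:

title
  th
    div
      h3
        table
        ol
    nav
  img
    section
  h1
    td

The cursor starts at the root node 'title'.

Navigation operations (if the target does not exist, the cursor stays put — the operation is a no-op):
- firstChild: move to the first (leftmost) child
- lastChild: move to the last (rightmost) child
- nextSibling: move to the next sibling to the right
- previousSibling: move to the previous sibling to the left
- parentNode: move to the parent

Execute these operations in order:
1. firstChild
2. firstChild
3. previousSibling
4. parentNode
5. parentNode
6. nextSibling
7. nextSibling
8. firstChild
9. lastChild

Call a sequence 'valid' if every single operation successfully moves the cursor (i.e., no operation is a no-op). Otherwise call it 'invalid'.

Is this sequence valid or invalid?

Answer: invalid

Derivation:
After 1 (firstChild): th
After 2 (firstChild): div
After 3 (previousSibling): div (no-op, stayed)
After 4 (parentNode): th
After 5 (parentNode): title
After 6 (nextSibling): title (no-op, stayed)
After 7 (nextSibling): title (no-op, stayed)
After 8 (firstChild): th
After 9 (lastChild): nav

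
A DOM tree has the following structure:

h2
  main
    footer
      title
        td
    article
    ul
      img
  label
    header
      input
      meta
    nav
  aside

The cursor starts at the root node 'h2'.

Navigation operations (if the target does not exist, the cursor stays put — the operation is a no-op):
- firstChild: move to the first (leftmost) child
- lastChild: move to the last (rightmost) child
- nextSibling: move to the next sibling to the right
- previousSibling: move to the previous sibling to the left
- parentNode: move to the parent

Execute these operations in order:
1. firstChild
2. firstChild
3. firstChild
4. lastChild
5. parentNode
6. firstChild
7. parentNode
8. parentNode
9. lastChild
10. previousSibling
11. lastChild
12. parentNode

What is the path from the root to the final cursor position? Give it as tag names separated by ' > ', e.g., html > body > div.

Answer: h2 > main > footer > title

Derivation:
After 1 (firstChild): main
After 2 (firstChild): footer
After 3 (firstChild): title
After 4 (lastChild): td
After 5 (parentNode): title
After 6 (firstChild): td
After 7 (parentNode): title
After 8 (parentNode): footer
After 9 (lastChild): title
After 10 (previousSibling): title (no-op, stayed)
After 11 (lastChild): td
After 12 (parentNode): title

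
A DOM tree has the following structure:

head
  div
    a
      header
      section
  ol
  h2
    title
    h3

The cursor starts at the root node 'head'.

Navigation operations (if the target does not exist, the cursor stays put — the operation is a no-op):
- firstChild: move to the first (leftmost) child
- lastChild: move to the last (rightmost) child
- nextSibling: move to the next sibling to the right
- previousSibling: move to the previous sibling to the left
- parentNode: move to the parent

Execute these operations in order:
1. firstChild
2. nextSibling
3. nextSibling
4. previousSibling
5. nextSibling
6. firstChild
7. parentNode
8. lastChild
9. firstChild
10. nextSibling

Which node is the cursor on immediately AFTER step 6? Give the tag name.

After 1 (firstChild): div
After 2 (nextSibling): ol
After 3 (nextSibling): h2
After 4 (previousSibling): ol
After 5 (nextSibling): h2
After 6 (firstChild): title

Answer: title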